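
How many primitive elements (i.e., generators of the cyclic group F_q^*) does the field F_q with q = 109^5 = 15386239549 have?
There are φ(15386239548) = 4937112000 primitive elements

F_q^* is cyclic of order q - 1 = 15386239548. A cyclic group of order m has exactly φ(m) generators. Here m = 15386239548 = 2^2 · 3^3 · 31 · 191 · 24061, so the number of primitive elements is φ(15386239548) = 4937112000.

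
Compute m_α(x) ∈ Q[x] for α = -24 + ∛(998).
m_α(x) = x^3 + 72x^2 + 1728x + 12826

Set β = α + 24 = ∛(998), so β^3 = 998. Then (α + 24)^3 - 998 = 0, i.e. α is a root of g(x) = (x + 24)^3 - 998 = x^3 + 72x^2 + 1728x + 12826. Since g(x) = h(x + 24) where h(x) = x^3 - 998, and h is irreducible over Q (because 998 is not a perfect cube, so h has no rational root, and a monic cubic with no rational root is irreducible), g is also irreducible (irreducibility is preserved under the substitution x → x + 24). Hence m_α(x) = x^3 + 72x^2 + 1728x + 12826.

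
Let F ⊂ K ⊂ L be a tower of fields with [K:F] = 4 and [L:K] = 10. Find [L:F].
[L:F] = 40

The tower law says that for any tower of field extensions F ⊂ K ⊂ L with finite degrees, [L:F] = [L:K] · [K:F]. Here this gives [L:F] = 10 · 4 = 40.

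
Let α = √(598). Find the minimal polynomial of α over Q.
m_α(x) = x^2 - 598

α satisfies α^2 - 598 = 0, so x^2 - 598 annihilates α. Since d = 598 is squarefree and ≠ 1, it is not a perfect square in Q, so x^2 - 598 has no rational root and is therefore irreducible over Q (a degree-2 polynomial over a field is irreducible iff it has no root). Hence m_α(x) = x^2 - 598.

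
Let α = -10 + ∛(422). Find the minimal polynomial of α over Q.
m_α(x) = x^3 + 30x^2 + 300x + 578

Set β = α + 10 = ∛(422), so β^3 = 422. Then (α + 10)^3 - 422 = 0, i.e. α is a root of g(x) = (x + 10)^3 - 422 = x^3 + 30x^2 + 300x + 578. Since g(x) = h(x + 10) where h(x) = x^3 - 422, and h is irreducible over Q (because 422 is not a perfect cube, so h has no rational root, and a monic cubic with no rational root is irreducible), g is also irreducible (irreducibility is preserved under the substitution x → x + 10). Hence m_α(x) = x^3 + 30x^2 + 300x + 578.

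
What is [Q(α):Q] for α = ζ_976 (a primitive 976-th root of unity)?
[Q(α):Q] = 480

The minimal polynomial of ζ_976 over Q is the 976-th cyclotomic polynomial Φ_976(x), which is irreducible over Q and has degree φ(976) = 480. Hence [Q(α):Q] = φ(976) = 480.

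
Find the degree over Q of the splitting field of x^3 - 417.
[K : Q] = 6

The roots of x^3 - 417 are ∛417, ω∛417, ω^2∛417 where ω = e^(2πi/3) is a primitive cube root of unity, so K = Q(∛417, ω). Now [Q(∛417):Q] = 3 (since 417 is not a perfect cube, x^3 - 417 is irreducible) and [Q(ω):Q] = 2. Both 2 and 3 divide [K:Q], and [K:Q] ≤ 3·2 = 6, so [K:Q] = 6. (Equivalently: Q(∛417) ⊂ R but ω ∉ R, so [K : Q(∛417)] = 2.)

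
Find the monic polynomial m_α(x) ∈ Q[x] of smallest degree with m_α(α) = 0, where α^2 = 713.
m_α(x) = x^2 - 713

α satisfies α^2 - 713 = 0, so x^2 - 713 annihilates α. Since d = 713 is squarefree and ≠ 1, it is not a perfect square in Q, so x^2 - 713 has no rational root and is therefore irreducible over Q (a degree-2 polynomial over a field is irreducible iff it has no root). Hence m_α(x) = x^2 - 713.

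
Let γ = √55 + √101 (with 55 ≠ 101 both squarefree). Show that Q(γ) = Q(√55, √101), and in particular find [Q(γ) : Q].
[Q(γ) : Q] = 4 (equivalently, Q(γ) = Q(√55, √101))

Obviously Q(γ) ⊆ Q(√55, √101), and [Q(√55, √101):Q] = 4 (since 55, 101 are distinct squarefree integers > 1 with 5555 not a perfect square). To show equality we compute the minimal polynomial of γ. From γ = √55 + √101: γ^2 = 55 + 2√(5555) + 101 = 156 + 2√(5555), so γ^2 - 156 = 2√(5555); squaring, (γ^2 - 156)^2 = 4·5555, i.e. γ^4 - 312γ^2 + 24336 - 22220 = 0, i.e. γ^4 - 312γ^2 + 2116 = 0. So γ is a root of x^4 - 312x^2 + 2116. This polynomial is irreducible over Q: it has no rational root (each ±√55 ± √101 is irrational), and any factorization into two quadratics over Q would force √(5555) ∈ Q (pairing opposite roots) or √55, √101 ∈ Q (other pairings), all impossible. Hence [Q(γ):Q] = 4 = [Q(√55, √101):Q], so Q(γ) = Q(√55, √101).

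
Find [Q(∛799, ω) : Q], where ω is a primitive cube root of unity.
[Q(∛799, ω) : Q] = 6

[Q(∛799):Q] = 3 (min poly x^3 - 799, irreducible since 799 is not a perfect cube). [Q(ω):Q] = 2 (min poly x^2 + x + 1). Since Q(∛799) ⊂ R and ω ∉ R, we have ω ∉ Q(∛799), so x^2 + x + 1 remains irreducible over Q(∛799) and [Q(∛799, ω) : Q(∛799)] = 2. By the tower law, [Q(∛799, ω) : Q] = 3 · 2 = 6. (In fact Q(∛799, ω) is the splitting field of x^3 - 799 over Q.)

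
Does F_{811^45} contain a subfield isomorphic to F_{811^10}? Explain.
No: F_{811^10} is not a subfield of F_{811^45}

F_{p^m} embeds in F_{p^n} iff m | n. Here 10 ∤ 45 (since 45 = 4·10 + 5 with remainder 5 ≠ 0), so F_{811^10} is not a subfield of F_{811^45}. Equivalently: if it were, the tower law would give 10 = [F_{811^10}:F_811] dividing [F_{811^45}:F_811] = 45, contradiction.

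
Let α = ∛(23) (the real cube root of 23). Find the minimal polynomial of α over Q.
m_α(x) = x^3 - 23

α satisfies α^3 = 23, so x^3 - 23 annihilates α. By the rational root test, a rational root p/q (in lowest terms) of x^3 - 23 would satisfy p^3 = 23 q^3, forcing q = 1 and p^3 = 23; but 23 is not a perfect cube, contradiction. A monic cubic over Q with no rational root is irreducible (any nontrivial factorization would include a linear factor). Hence x^3 - 23 is the minimal polynomial of α, and in particular [Q(α):Q] = 3.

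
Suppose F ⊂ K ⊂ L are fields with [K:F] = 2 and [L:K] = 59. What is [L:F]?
[L:F] = 118

The tower law says that for any tower of field extensions F ⊂ K ⊂ L with finite degrees, [L:F] = [L:K] · [K:F]. Here this gives [L:F] = 59 · 2 = 118.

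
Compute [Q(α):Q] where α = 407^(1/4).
[Q(α):Q] = 4

α is a root of x^4 - 407. By Eisenstein's criterion at the prime p = 11 (which divides the constant term 407 but p^2 = 121 does not, since 407 is squarefree), x^4 - 407 is irreducible over Q. Hence [Q(α):Q] = 4.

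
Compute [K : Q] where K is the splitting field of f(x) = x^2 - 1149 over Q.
[K : Q] = 2

f(x) = x^2 - 1149 factors as (x - √1149)(x + √1149). The splitting field is K = Q(√1149). Since 1149 is squarefree and > 1, it is not a perfect square, so x^2 - 1149 is irreducible over Q and [Q(√1149) : Q] = 2. Hence [K : Q] = 2.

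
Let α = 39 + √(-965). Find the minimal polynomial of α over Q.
m_α(x) = x^2 - 78x + 2486

From α - 39 = √(-965), squaring gives (α - 39)^2 = -965, i.e. α^2 - 78α + 1521 = -965, so α^2 - 78α + 2486 = 0. The discriminant of x^2 - 78x + 2486 is (-78)^2 - 4·(2486) = 6084 - 9944 = -3860, and 4·(-965) is not a perfect square in Q since -965 is squarefree and ≠ 1. Hence x^2 - 78x + 2486 is irreducible over Q and is the minimal polynomial of α.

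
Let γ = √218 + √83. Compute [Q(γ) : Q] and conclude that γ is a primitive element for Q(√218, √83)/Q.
[Q(γ) : Q] = 4 (equivalently, Q(γ) = Q(√218, √83))

Obviously Q(γ) ⊆ Q(√218, √83), and [Q(√218, √83):Q] = 4 (since 218, 83 are distinct squarefree integers > 1 with 18094 not a perfect square). To show equality we compute the minimal polynomial of γ. From γ = √218 + √83: γ^2 = 218 + 2√(18094) + 83 = 301 + 2√(18094), so γ^2 - 301 = 2√(18094); squaring, (γ^2 - 301)^2 = 4·18094, i.e. γ^4 - 602γ^2 + 90601 - 72376 = 0, i.e. γ^4 - 602γ^2 + 18225 = 0. So γ is a root of x^4 - 602x^2 + 18225. This polynomial is irreducible over Q: it has no rational root (each ±√218 ± √83 is irrational), and any factorization into two quadratics over Q would force √(18094) ∈ Q (pairing opposite roots) or √218, √83 ∈ Q (other pairings), all impossible. Hence [Q(γ):Q] = 4 = [Q(√218, √83):Q], so Q(γ) = Q(√218, √83).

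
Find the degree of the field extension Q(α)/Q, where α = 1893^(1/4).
[Q(α):Q] = 4

α is a root of x^4 - 1893. By Eisenstein's criterion at the prime p = 3 (which divides the constant term 1893 but p^2 = 9 does not, since 1893 is squarefree), x^4 - 1893 is irreducible over Q. Hence [Q(α):Q] = 4.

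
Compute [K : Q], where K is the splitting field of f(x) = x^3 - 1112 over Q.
[K : Q] = 6

The roots of x^3 - 1112 are ∛1112, ω∛1112, ω^2∛1112 where ω = e^(2πi/3) is a primitive cube root of unity, so K = Q(∛1112, ω). Now [Q(∛1112):Q] = 3 (since 1112 is not a perfect cube, x^3 - 1112 is irreducible) and [Q(ω):Q] = 2. Both 2 and 3 divide [K:Q], and [K:Q] ≤ 3·2 = 6, so [K:Q] = 6. (Equivalently: Q(∛1112) ⊂ R but ω ∉ R, so [K : Q(∛1112)] = 2.)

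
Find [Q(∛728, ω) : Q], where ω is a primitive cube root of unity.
[Q(∛728, ω) : Q] = 6

[Q(∛728):Q] = 3 (min poly x^3 - 728, irreducible since 728 is not a perfect cube). [Q(ω):Q] = 2 (min poly x^2 + x + 1). Since Q(∛728) ⊂ R and ω ∉ R, we have ω ∉ Q(∛728), so x^2 + x + 1 remains irreducible over Q(∛728) and [Q(∛728, ω) : Q(∛728)] = 2. By the tower law, [Q(∛728, ω) : Q] = 3 · 2 = 6. (In fact Q(∛728, ω) is the splitting field of x^3 - 728 over Q.)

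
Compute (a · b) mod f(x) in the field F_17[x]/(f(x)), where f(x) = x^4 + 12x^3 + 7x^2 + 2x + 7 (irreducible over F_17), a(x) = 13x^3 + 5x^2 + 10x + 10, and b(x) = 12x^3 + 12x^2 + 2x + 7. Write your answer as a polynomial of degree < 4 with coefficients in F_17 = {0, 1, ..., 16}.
a · b ≡ 12x^3 + 2x^2 + 9x + 6 (mod f(x))

Multiply in F_17[x]: a(x)·b(x) = (13x^3 + 5x^2 + 10x + 10)·(12x^3 + 12x^2 + 2x + 7) = 3x^6 + 12x^5 + 2x^4 + x^3 + 5x^2 + 5x + 2. This has degree ≥ 4, so divide by f(x) over F_17: 3x^6 + 12x^5 + 2x^4 + x^3 + 5x^2 + 5x + 2 = (3x^2 + 10x + 14)·(x^4 + 12x^3 + 7x^2 + 2x + 7) + (12x^3 + 2x^2 + 9x + 6). Hence a·b ≡ 12x^3 + 2x^2 + 9x + 6 (mod f). (F_17[x]/(f) is a field with 17^4 = 83521 elements since f is irreducible of degree 4.)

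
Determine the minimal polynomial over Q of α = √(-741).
m_α(x) = x^2 + 741

α satisfies α^2 + 741 = 0, so x^2 + 741 annihilates α. Since d = -741 is squarefree and ≠ 1, it is not a perfect square in Q, so x^2 + 741 has no rational root and is therefore irreducible over Q (a degree-2 polynomial over a field is irreducible iff it has no root). Hence m_α(x) = x^2 + 741.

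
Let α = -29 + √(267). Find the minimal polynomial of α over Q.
m_α(x) = x^2 + 58x + 574

From α + 29 = √(267), squaring gives (α + 29)^2 = 267, i.e. α^2 + 58α + 841 = 267, so α^2 + 58α + 574 = 0. The discriminant of x^2 + 58x + 574 is (58)^2 - 4·(574) = 3364 - 2296 = 1068, and 4·(267) is not a perfect square in Q since 267 is squarefree and ≠ 1. Hence x^2 + 58x + 574 is irreducible over Q and is the minimal polynomial of α.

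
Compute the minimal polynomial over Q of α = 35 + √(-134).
m_α(x) = x^2 - 70x + 1359

From α - 35 = √(-134), squaring gives (α - 35)^2 = -134, i.e. α^2 - 70α + 1225 = -134, so α^2 - 70α + 1359 = 0. The discriminant of x^2 - 70x + 1359 is (-70)^2 - 4·(1359) = 4900 - 5436 = -536, and 4·(-134) is not a perfect square in Q since -134 is squarefree and ≠ 1. Hence x^2 - 70x + 1359 is irreducible over Q and is the minimal polynomial of α.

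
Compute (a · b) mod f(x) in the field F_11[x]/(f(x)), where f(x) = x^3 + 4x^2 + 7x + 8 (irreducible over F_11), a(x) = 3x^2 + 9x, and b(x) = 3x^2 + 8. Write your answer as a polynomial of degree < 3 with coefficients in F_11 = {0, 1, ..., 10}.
a · b ≡ 8x^2 + 8x + 6 (mod f(x))

Multiply in F_11[x]: a(x)·b(x) = (3x^2 + 9x)·(3x^2 + 8) = 9x^4 + 5x^3 + 2x^2 + 6x. This has degree ≥ 3, so divide by f(x) over F_11: 9x^4 + 5x^3 + 2x^2 + 6x = (9x + 2)·(x^3 + 4x^2 + 7x + 8) + (8x^2 + 8x + 6). Hence a·b ≡ 8x^2 + 8x + 6 (mod f). (F_11[x]/(f) is a field with 11^3 = 1331 elements since f is irreducible of degree 3.)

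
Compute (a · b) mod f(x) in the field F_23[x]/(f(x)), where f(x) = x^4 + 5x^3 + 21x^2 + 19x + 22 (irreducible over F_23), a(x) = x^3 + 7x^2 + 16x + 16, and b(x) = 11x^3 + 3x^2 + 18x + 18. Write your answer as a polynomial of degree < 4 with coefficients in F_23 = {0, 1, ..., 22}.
a · b ≡ 17x^3 + 15x^2 + 14x + 9 (mod f(x))

Multiply in F_23[x]: a(x)·b(x) = (x^3 + 7x^2 + 16x + 16)·(11x^3 + 3x^2 + 18x + 18) = 11x^6 + 11x^5 + 8x^4 + 2x^2 + x + 12. This has degree ≥ 4, so divide by f(x) over F_23: 11x^6 + 11x^5 + 8x^4 + 2x^2 + x + 12 = (11x^2 + 2x + 20)·(x^4 + 5x^3 + 21x^2 + 19x + 22) + (17x^3 + 15x^2 + 14x + 9). Hence a·b ≡ 17x^3 + 15x^2 + 14x + 9 (mod f). (F_23[x]/(f) is a field with 23^4 = 279841 elements since f is irreducible of degree 4.)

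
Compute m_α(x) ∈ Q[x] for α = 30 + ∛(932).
m_α(x) = x^3 - 90x^2 + 2700x - 27932

Set β = α - 30 = ∛(932), so β^3 = 932. Then (α - 30)^3 - 932 = 0, i.e. α is a root of g(x) = (x - 30)^3 - 932 = x^3 - 90x^2 + 2700x - 27932. Since g(x) = h(x - 30) where h(x) = x^3 - 932, and h is irreducible over Q (because 932 is not a perfect cube, so h has no rational root, and a monic cubic with no rational root is irreducible), g is also irreducible (irreducibility is preserved under the substitution x → x - 30). Hence m_α(x) = x^3 - 90x^2 + 2700x - 27932.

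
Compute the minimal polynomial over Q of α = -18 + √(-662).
m_α(x) = x^2 + 36x + 986

From α + 18 = √(-662), squaring gives (α + 18)^2 = -662, i.e. α^2 + 36α + 324 = -662, so α^2 + 36α + 986 = 0. The discriminant of x^2 + 36x + 986 is (36)^2 - 4·(986) = 1296 - 3944 = -2648, and 4·(-662) is not a perfect square in Q since -662 is squarefree and ≠ 1. Hence x^2 + 36x + 986 is irreducible over Q and is the minimal polynomial of α.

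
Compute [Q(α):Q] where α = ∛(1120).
[Q(α):Q] = 3

The minimal polynomial of α is x^3 - 1120, irreducible over Q since 1120 is not a perfect cube (so x^3 - 1120 has no rational root). Hence [Q(α):Q] = deg(m_α) = 3.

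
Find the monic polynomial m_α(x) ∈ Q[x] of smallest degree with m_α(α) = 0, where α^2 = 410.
m_α(x) = x^2 - 410

α satisfies α^2 - 410 = 0, so x^2 - 410 annihilates α. Since d = 410 is squarefree and ≠ 1, it is not a perfect square in Q, so x^2 - 410 has no rational root and is therefore irreducible over Q (a degree-2 polynomial over a field is irreducible iff it has no root). Hence m_α(x) = x^2 - 410.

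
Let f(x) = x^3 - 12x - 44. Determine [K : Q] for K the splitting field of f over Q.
[K : Q] = 6

By the rational root test, any rational root of the monic integer polynomial f(x) = x^3 - 12x - 44 must be an integer dividing the constant term -44, i.e. one of ±{1, 2, 4, 11, 22, 44}. Evaluating: f(1) = -55, f(-1) = -33, f(2) = -60, f(-2) = -28, f(4) = -28, f(-4) = -60, f(11) = 1155, f(-11) = -1243, f(22) = 10340, f(-22) = -10428, f(44) = 84612, f(-44) = -84700; none is 0, so f has no rational root and is therefore irreducible over Q (a cubic with no linear factor over a field is irreducible). For an irreducible cubic, the Galois group is A_3 or S_3 according as the discriminant disc(f) = -4a^3 - 27b^2 = -4·(-12)^3 - 27·(-44)^2 = -45360 is or is not a square in Q. Here disc(f) = -45360 is not a perfect square in Q, so the Galois group of f over Q is not contained in A_3 and must be all of S_3. The splitting field has degree |S_3| = 6 over Q, so [K : Q] = 6.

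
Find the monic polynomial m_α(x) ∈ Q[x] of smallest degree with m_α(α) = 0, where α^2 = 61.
m_α(x) = x^2 - 61

α satisfies α^2 - 61 = 0, so x^2 - 61 annihilates α. Since d = 61 is squarefree and ≠ 1, it is not a perfect square in Q, so x^2 - 61 has no rational root and is therefore irreducible over Q (a degree-2 polynomial over a field is irreducible iff it has no root). Hence m_α(x) = x^2 - 61.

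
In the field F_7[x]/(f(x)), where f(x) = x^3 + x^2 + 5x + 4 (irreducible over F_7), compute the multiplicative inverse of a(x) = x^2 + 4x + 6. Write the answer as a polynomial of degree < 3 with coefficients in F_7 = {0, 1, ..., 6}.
a(x)^(-1) ≡ x^2 + 6x + 5 (mod f(x))

Since f is irreducible over F_7, F_7[x]/(f) is a field and a(x) ≠ 0 has an inverse. Apply the extended Euclidean algorithm to f(x) and a(x) in F_7[x]: f(x) = (x + 4)·a(x) + (4x + 1);  a(x) = (2x + 4)·(4x + 1) + (2). The last nonzero remainder is the constant 2 = gcd(f, a) in F_7. Back-substituting through the division chain expresses 2 = s(x)·a(x) + t(x)·f(x) with s(x) ≡ 2x^2 + 5x + 3 (mod f), so (2x^2 + 5x + 3)·a(x) ≡ 2 (mod f). Multiplying by 2^(-1) ≡ 4 in F_7 gives a(x)^(-1) ≡ 4·(2x^2 + 5x + 3) ≡ x^2 + 6x + 5 (mod f). Check: (x^2 + 4x + 6)·(x^2 + 6x + 5) = x^4 + 3x^3 + 2 ≡ 1 (mod x^3 + x^2 + 5x + 4).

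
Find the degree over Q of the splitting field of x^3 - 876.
[K : Q] = 6

The roots of x^3 - 876 are ∛876, ω∛876, ω^2∛876 where ω = e^(2πi/3) is a primitive cube root of unity, so K = Q(∛876, ω). Now [Q(∛876):Q] = 3 (since 876 is not a perfect cube, x^3 - 876 is irreducible) and [Q(ω):Q] = 2. Both 2 and 3 divide [K:Q], and [K:Q] ≤ 3·2 = 6, so [K:Q] = 6. (Equivalently: Q(∛876) ⊂ R but ω ∉ R, so [K : Q(∛876)] = 2.)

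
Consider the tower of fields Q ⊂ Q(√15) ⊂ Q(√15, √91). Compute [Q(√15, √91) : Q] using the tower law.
[Q(√15, √91) : Q] = 4

[Q(√15):Q] = 2 (min poly x^2 - 15, irreducible since 15 is squarefree > 1). For the top step, suppose √91 ∈ Q(√15), say √91 = c + d√15 with c, d ∈ Q. Squaring: 91 = c^2 + 15d^2 + 2cd√15. Since √15 ∉ Q this forces 2cd = 0. If d = 0 then √91 = c ∈ Q, contradicting 91 squarefree > 1. If c = 0 then 91 = 15d^2, so 15·91 = (15d)^2 is a perfect square in Q — but 15·91 = 1365 is not a perfect square (since 15 and 91 are distinct squarefree integers). Contradiction. Hence √91 ∉ Q(√15), so x^2 - 91 stays irreducible over Q(√15) and [Q(√15, √91) : Q(√15)] = 2. By the tower law, [Q(√15, √91) : Q] = 2 · 2 = 4.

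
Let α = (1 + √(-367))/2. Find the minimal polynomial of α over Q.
m_α(x) = x^2 - x + 92

From 2α - 1 = √(-367), squaring gives (2α - 1)^2 = -367, i.e. 4α^2 - 4α + 1 = -367, so α^2 - α + (1 + 367)/4 = 0. Since -367 ≡ 1 (mod 4), (1 + 367)/4 = 92 ∈ Z. The polynomial x^2 - x + 92 has discriminant 1 - 4·(92) = -367, which is not a perfect square in Q (d = -367 is squarefree and ≠ 1), so x^2 - x + 92 is irreducible over Q. It is the minimal polynomial of α.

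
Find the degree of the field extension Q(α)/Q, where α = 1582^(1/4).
[Q(α):Q] = 4

α is a root of x^4 - 1582. By Eisenstein's criterion at the prime p = 2 (which divides the constant term 1582 but p^2 = 4 does not, since 1582 is squarefree), x^4 - 1582 is irreducible over Q. Hence [Q(α):Q] = 4.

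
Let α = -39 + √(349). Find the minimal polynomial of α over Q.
m_α(x) = x^2 + 78x + 1172

From α + 39 = √(349), squaring gives (α + 39)^2 = 349, i.e. α^2 + 78α + 1521 = 349, so α^2 + 78α + 1172 = 0. The discriminant of x^2 + 78x + 1172 is (78)^2 - 4·(1172) = 6084 - 4688 = 1396, and 4·(349) is not a perfect square in Q since 349 is squarefree and ≠ 1. Hence x^2 + 78x + 1172 is irreducible over Q and is the minimal polynomial of α.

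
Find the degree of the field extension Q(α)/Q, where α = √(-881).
[Q(α):Q] = 2

[Q(α):Q] equals the degree of the minimal polynomial of α. Here α^2 = -881 and x^2 + 881 is irreducible (d = -881 is squarefree, ≠ 1, hence not a square), so deg(m_α) = 2. Thus [Q(α):Q] = 2.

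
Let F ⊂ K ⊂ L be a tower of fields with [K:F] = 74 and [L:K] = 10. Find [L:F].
[L:F] = 740

The tower law says that for any tower of field extensions F ⊂ K ⊂ L with finite degrees, [L:F] = [L:K] · [K:F]. Here this gives [L:F] = 10 · 74 = 740.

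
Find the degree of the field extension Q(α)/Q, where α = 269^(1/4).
[Q(α):Q] = 4

α is a root of x^4 - 269. By Eisenstein's criterion at the prime p = 269 (which divides the constant term 269 but p^2 = 72361 does not, since 269 is squarefree), x^4 - 269 is irreducible over Q. Hence [Q(α):Q] = 4.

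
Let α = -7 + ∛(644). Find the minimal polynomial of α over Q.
m_α(x) = x^3 + 21x^2 + 147x - 301

Set β = α + 7 = ∛(644), so β^3 = 644. Then (α + 7)^3 - 644 = 0, i.e. α is a root of g(x) = (x + 7)^3 - 644 = x^3 + 21x^2 + 147x - 301. Since g(x) = h(x + 7) where h(x) = x^3 - 644, and h is irreducible over Q (because 644 is not a perfect cube, so h has no rational root, and a monic cubic with no rational root is irreducible), g is also irreducible (irreducibility is preserved under the substitution x → x + 7). Hence m_α(x) = x^3 + 21x^2 + 147x - 301.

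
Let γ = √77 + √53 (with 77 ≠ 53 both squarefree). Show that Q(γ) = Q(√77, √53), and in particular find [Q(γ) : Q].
[Q(γ) : Q] = 4 (equivalently, Q(γ) = Q(√77, √53))

Obviously Q(γ) ⊆ Q(√77, √53), and [Q(√77, √53):Q] = 4 (since 77, 53 are distinct squarefree integers > 1 with 4081 not a perfect square). To show equality we compute the minimal polynomial of γ. From γ = √77 + √53: γ^2 = 77 + 2√(4081) + 53 = 130 + 2√(4081), so γ^2 - 130 = 2√(4081); squaring, (γ^2 - 130)^2 = 4·4081, i.e. γ^4 - 260γ^2 + 16900 - 16324 = 0, i.e. γ^4 - 260γ^2 + 576 = 0. So γ is a root of x^4 - 260x^2 + 576. This polynomial is irreducible over Q: it has no rational root (each ±√77 ± √53 is irrational), and any factorization into two quadratics over Q would force √(4081) ∈ Q (pairing opposite roots) or √77, √53 ∈ Q (other pairings), all impossible. Hence [Q(γ):Q] = 4 = [Q(√77, √53):Q], so Q(γ) = Q(√77, √53).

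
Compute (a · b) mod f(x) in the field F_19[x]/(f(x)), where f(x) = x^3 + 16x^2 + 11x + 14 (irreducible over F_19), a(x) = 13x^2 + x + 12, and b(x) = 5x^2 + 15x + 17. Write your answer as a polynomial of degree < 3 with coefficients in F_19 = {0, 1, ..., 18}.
a · b ≡ 6x^2 + 15x + 13 (mod f(x))

Multiply in F_19[x]: a(x)·b(x) = (13x^2 + x + 12)·(5x^2 + 15x + 17) = 8x^4 + 10x^3 + 11x^2 + 7x + 14. This has degree ≥ 3, so divide by f(x) over F_19: 8x^4 + 10x^3 + 11x^2 + 7x + 14 = (8x + 15)·(x^3 + 16x^2 + 11x + 14) + (6x^2 + 15x + 13). Hence a·b ≡ 6x^2 + 15x + 13 (mod f). (F_19[x]/(f) is a field with 19^3 = 6859 elements since f is irreducible of degree 3.)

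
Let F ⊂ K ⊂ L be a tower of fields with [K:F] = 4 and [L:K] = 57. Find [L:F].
[L:F] = 228

The tower law says that for any tower of field extensions F ⊂ K ⊂ L with finite degrees, [L:F] = [L:K] · [K:F]. Here this gives [L:F] = 57 · 4 = 228.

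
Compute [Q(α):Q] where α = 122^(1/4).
[Q(α):Q] = 4

α is a root of x^4 - 122. By Eisenstein's criterion at the prime p = 2 (which divides the constant term 122 but p^2 = 4 does not, since 122 is squarefree), x^4 - 122 is irreducible over Q. Hence [Q(α):Q] = 4.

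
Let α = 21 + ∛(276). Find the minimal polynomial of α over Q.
m_α(x) = x^3 - 63x^2 + 1323x - 9537

Set β = α - 21 = ∛(276), so β^3 = 276. Then (α - 21)^3 - 276 = 0, i.e. α is a root of g(x) = (x - 21)^3 - 276 = x^3 - 63x^2 + 1323x - 9537. Since g(x) = h(x - 21) where h(x) = x^3 - 276, and h is irreducible over Q (because 276 is not a perfect cube, so h has no rational root, and a monic cubic with no rational root is irreducible), g is also irreducible (irreducibility is preserved under the substitution x → x - 21). Hence m_α(x) = x^3 - 63x^2 + 1323x - 9537.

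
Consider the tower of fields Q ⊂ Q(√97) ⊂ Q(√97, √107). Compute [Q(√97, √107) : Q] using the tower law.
[Q(√97, √107) : Q] = 4

[Q(√97):Q] = 2 (min poly x^2 - 97, irreducible since 97 is squarefree > 1). For the top step, suppose √107 ∈ Q(√97), say √107 = c + d√97 with c, d ∈ Q. Squaring: 107 = c^2 + 97d^2 + 2cd√97. Since √97 ∉ Q this forces 2cd = 0. If d = 0 then √107 = c ∈ Q, contradicting 107 squarefree > 1. If c = 0 then 107 = 97d^2, so 97·107 = (97d)^2 is a perfect square in Q — but 97·107 = 10379 is not a perfect square (since 97 and 107 are distinct squarefree integers). Contradiction. Hence √107 ∉ Q(√97), so x^2 - 107 stays irreducible over Q(√97) and [Q(√97, √107) : Q(√97)] = 2. By the tower law, [Q(√97, √107) : Q] = 2 · 2 = 4.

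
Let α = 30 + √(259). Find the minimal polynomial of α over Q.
m_α(x) = x^2 - 60x + 641

From α - 30 = √(259), squaring gives (α - 30)^2 = 259, i.e. α^2 - 60α + 900 = 259, so α^2 - 60α + 641 = 0. The discriminant of x^2 - 60x + 641 is (-60)^2 - 4·(641) = 3600 - 2564 = 1036, and 4·(259) is not a perfect square in Q since 259 is squarefree and ≠ 1. Hence x^2 - 60x + 641 is irreducible over Q and is the minimal polynomial of α.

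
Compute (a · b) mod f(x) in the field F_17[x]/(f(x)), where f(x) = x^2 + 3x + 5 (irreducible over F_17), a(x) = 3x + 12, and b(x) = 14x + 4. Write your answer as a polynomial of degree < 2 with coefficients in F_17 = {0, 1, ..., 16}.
a · b ≡ 3x + 8 (mod f(x))

Multiply in F_17[x]: a(x)·b(x) = (3x + 12)·(14x + 4) = 8x^2 + 10x + 14. This has degree ≥ 2, so divide by f(x) over F_17: 8x^2 + 10x + 14 = (8)·(x^2 + 3x + 5) + (3x + 8). Hence a·b ≡ 3x + 8 (mod f). (F_17[x]/(f) is a field with 17^2 = 289 elements since f is irreducible of degree 2.)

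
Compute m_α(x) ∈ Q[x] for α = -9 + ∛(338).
m_α(x) = x^3 + 27x^2 + 243x + 391

Set β = α + 9 = ∛(338), so β^3 = 338. Then (α + 9)^3 - 338 = 0, i.e. α is a root of g(x) = (x + 9)^3 - 338 = x^3 + 27x^2 + 243x + 391. Since g(x) = h(x + 9) where h(x) = x^3 - 338, and h is irreducible over Q (because 338 is not a perfect cube, so h has no rational root, and a monic cubic with no rational root is irreducible), g is also irreducible (irreducibility is preserved under the substitution x → x + 9). Hence m_α(x) = x^3 + 27x^2 + 243x + 391.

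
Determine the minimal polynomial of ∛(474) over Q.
m_α(x) = x^3 - 474

α satisfies α^3 = 474, so x^3 - 474 annihilates α. By the rational root test, a rational root p/q (in lowest terms) of x^3 - 474 would satisfy p^3 = 474 q^3, forcing q = 1 and p^3 = 474; but 474 is not a perfect cube, contradiction. A monic cubic over Q with no rational root is irreducible (any nontrivial factorization would include a linear factor). Hence x^3 - 474 is the minimal polynomial of α, and in particular [Q(α):Q] = 3.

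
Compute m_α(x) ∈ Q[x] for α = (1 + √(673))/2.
m_α(x) = x^2 - x - 168

From 2α - 1 = √(673), squaring gives (2α - 1)^2 = 673, i.e. 4α^2 - 4α + 1 = 673, so α^2 - α + (1 - 673)/4 = 0. Since 673 ≡ 1 (mod 4), (1 - 673)/4 = -168 ∈ Z. The polynomial x^2 - x - 168 has discriminant 1 - 4·(-168) = 673, which is not a perfect square in Q (d = 673 is squarefree and ≠ 1), so x^2 - x - 168 is irreducible over Q. It is the minimal polynomial of α.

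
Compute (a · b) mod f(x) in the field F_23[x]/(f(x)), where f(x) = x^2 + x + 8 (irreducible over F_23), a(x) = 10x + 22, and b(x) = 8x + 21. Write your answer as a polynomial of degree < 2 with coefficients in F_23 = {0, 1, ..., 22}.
a · b ≡ 7x + 6 (mod f(x))

Multiply in F_23[x]: a(x)·b(x) = (10x + 22)·(8x + 21) = 11x^2 + 18x + 2. This has degree ≥ 2, so divide by f(x) over F_23: 11x^2 + 18x + 2 = (11)·(x^2 + x + 8) + (7x + 6). Hence a·b ≡ 7x + 6 (mod f). (F_23[x]/(f) is a field with 23^2 = 529 elements since f is irreducible of degree 2.)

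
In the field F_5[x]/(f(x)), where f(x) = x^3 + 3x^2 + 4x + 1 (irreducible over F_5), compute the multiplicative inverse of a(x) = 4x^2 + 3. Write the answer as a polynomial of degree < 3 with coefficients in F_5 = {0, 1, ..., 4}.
a(x)^(-1) ≡ x^2 + 3x + 2 (mod f(x))

Since f is irreducible over F_5, F_5[x]/(f) is a field and a(x) ≠ 0 has an inverse. Apply the extended Euclidean algorithm to f(x) and a(x) in F_5[x]: f(x) = (4x + 2)·a(x) + (2x);  a(x) = (2x)·(2x) + (3). The last nonzero remainder is the constant 3 = gcd(f, a) in F_5. Back-substituting through the division chain expresses 3 = s(x)·a(x) + t(x)·f(x) with s(x) ≡ 3x^2 + 4x + 1 (mod f), so (3x^2 + 4x + 1)·a(x) ≡ 3 (mod f). Multiplying by 3^(-1) ≡ 2 in F_5 gives a(x)^(-1) ≡ 2·(3x^2 + 4x + 1) ≡ x^2 + 3x + 2 (mod f). Check: (4x^2 + 3)·(x^2 + 3x + 2) = 4x^4 + 2x^3 + x^2 + 4x + 1 ≡ 1 (mod x^3 + 3x^2 + 4x + 1).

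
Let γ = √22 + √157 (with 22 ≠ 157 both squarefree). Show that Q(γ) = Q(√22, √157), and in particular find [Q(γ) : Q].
[Q(γ) : Q] = 4 (equivalently, Q(γ) = Q(√22, √157))

Obviously Q(γ) ⊆ Q(√22, √157), and [Q(√22, √157):Q] = 4 (since 22, 157 are distinct squarefree integers > 1 with 3454 not a perfect square). To show equality we compute the minimal polynomial of γ. From γ = √22 + √157: γ^2 = 22 + 2√(3454) + 157 = 179 + 2√(3454), so γ^2 - 179 = 2√(3454); squaring, (γ^2 - 179)^2 = 4·3454, i.e. γ^4 - 358γ^2 + 32041 - 13816 = 0, i.e. γ^4 - 358γ^2 + 18225 = 0. So γ is a root of x^4 - 358x^2 + 18225. This polynomial is irreducible over Q: it has no rational root (each ±√22 ± √157 is irrational), and any factorization into two quadratics over Q would force √(3454) ∈ Q (pairing opposite roots) or √22, √157 ∈ Q (other pairings), all impossible. Hence [Q(γ):Q] = 4 = [Q(√22, √157):Q], so Q(γ) = Q(√22, √157).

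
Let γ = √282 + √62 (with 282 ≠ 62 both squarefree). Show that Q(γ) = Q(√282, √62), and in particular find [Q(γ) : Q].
[Q(γ) : Q] = 4 (equivalently, Q(γ) = Q(√282, √62))

Obviously Q(γ) ⊆ Q(√282, √62), and [Q(√282, √62):Q] = 4 (since 282, 62 are distinct squarefree integers > 1 with 17484 not a perfect square). To show equality we compute the minimal polynomial of γ. From γ = √282 + √62: γ^2 = 282 + 2√(17484) + 62 = 344 + 2√(17484), so γ^2 - 344 = 2√(17484); squaring, (γ^2 - 344)^2 = 4·17484, i.e. γ^4 - 688γ^2 + 118336 - 69936 = 0, i.e. γ^4 - 688γ^2 + 48400 = 0. So γ is a root of x^4 - 688x^2 + 48400. This polynomial is irreducible over Q: it has no rational root (each ±√282 ± √62 is irrational), and any factorization into two quadratics over Q would force √(17484) ∈ Q (pairing opposite roots) or √282, √62 ∈ Q (other pairings), all impossible. Hence [Q(γ):Q] = 4 = [Q(√282, √62):Q], so Q(γ) = Q(√282, √62).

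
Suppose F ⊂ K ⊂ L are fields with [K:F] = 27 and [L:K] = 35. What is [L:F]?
[L:F] = 945

The tower law says that for any tower of field extensions F ⊂ K ⊂ L with finite degrees, [L:F] = [L:K] · [K:F]. Here this gives [L:F] = 35 · 27 = 945.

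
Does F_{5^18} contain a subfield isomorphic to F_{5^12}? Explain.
No: F_{5^12} is not a subfield of F_{5^18}

F_{p^m} embeds in F_{p^n} iff m | n. Here 12 ∤ 18 (since 18 = 1·12 + 6 with remainder 6 ≠ 0), so F_{5^12} is not a subfield of F_{5^18}. Equivalently: if it were, the tower law would give 12 = [F_{5^12}:F_5] dividing [F_{5^18}:F_5] = 18, contradiction.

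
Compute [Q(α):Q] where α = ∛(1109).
[Q(α):Q] = 3

The minimal polynomial of α is x^3 - 1109, irreducible over Q since 1109 is not a perfect cube (so x^3 - 1109 has no rational root). Hence [Q(α):Q] = deg(m_α) = 3.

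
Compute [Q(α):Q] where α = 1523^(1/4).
[Q(α):Q] = 4

α is a root of x^4 - 1523. By Eisenstein's criterion at the prime p = 1523 (which divides the constant term 1523 but p^2 = 2319529 does not, since 1523 is squarefree), x^4 - 1523 is irreducible over Q. Hence [Q(α):Q] = 4.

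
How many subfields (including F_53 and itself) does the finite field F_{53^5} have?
F_{53^5} has 2 subfields

The subfields of F_{p^n} are exactly the fields F_{p^d} for d | n (each is the fixed field of the unique index-d subgroup of Gal(F_{p^n}/F_p) ≅ Z/nZ). The divisors of n = 5 are {1, 5}, giving 2 subfields: F_{53^1}, F_{53^5}.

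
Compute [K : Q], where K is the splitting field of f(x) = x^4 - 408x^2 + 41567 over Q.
[K : Q] = 4

Solving the quadratic in x^2: x^2 = (408 ± √(408^2 - 4·41567))/2 = (408 ± √196)/2 = (408 ± 14)/2, giving x^2 = 211 or x^2 = 197. So f(x) = (x^2 - 211)(x^2 - 197) and the roots of f are ±√211, ±√197. Hence the splitting field is K = Q(√211, √197). Since 211 and 197 are distinct squarefree integers > 1, their product 41567 is not a perfect square, so √197 ∉ Q(√211). By the tower law [K:Q] = [Q(√211,√197):Q(√211)] · [Q(√211):Q] = 2 · 2 = 4.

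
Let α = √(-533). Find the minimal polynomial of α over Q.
m_α(x) = x^2 + 533

α satisfies α^2 + 533 = 0, so x^2 + 533 annihilates α. Since d = -533 is squarefree and ≠ 1, it is not a perfect square in Q, so x^2 + 533 has no rational root and is therefore irreducible over Q (a degree-2 polynomial over a field is irreducible iff it has no root). Hence m_α(x) = x^2 + 533.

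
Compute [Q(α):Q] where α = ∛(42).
[Q(α):Q] = 3

The minimal polynomial of α is x^3 - 42, irreducible over Q since 42 is not a perfect cube (so x^3 - 42 has no rational root). Hence [Q(α):Q] = deg(m_α) = 3.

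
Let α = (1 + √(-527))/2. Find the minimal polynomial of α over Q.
m_α(x) = x^2 - x + 132

From 2α - 1 = √(-527), squaring gives (2α - 1)^2 = -527, i.e. 4α^2 - 4α + 1 = -527, so α^2 - α + (1 + 527)/4 = 0. Since -527 ≡ 1 (mod 4), (1 + 527)/4 = 132 ∈ Z. The polynomial x^2 - x + 132 has discriminant 1 - 4·(132) = -527, which is not a perfect square in Q (d = -527 is squarefree and ≠ 1), so x^2 - x + 132 is irreducible over Q. It is the minimal polynomial of α.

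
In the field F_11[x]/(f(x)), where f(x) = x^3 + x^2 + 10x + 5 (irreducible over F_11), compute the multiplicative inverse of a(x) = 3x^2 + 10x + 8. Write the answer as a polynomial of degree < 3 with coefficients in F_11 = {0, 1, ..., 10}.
a(x)^(-1) ≡ 5x^2 + 8x + 4 (mod f(x))

Since f is irreducible over F_11, F_11[x]/(f) is a field and a(x) ≠ 0 has an inverse. Apply the extended Euclidean algorithm to f(x) and a(x) in F_11[x]: f(x) = (4x + 9)·a(x) + (9x + 10);  a(x) = (4x + 4)·(9x + 10) + (1). The last nonzero remainder is the constant 1 = gcd(f, a) in F_11. Back-substituting through the division chain expresses 1 = s(x)·a(x) + t(x)·f(x) with s(x) ≡ 5x^2 + 8x + 4 (mod f), so a(x)^(-1) ≡ s(x) = 5x^2 + 8x + 4 (mod f). Check: (3x^2 + 10x + 8)·(5x^2 + 8x + 4) = 4x^4 + 8x^3 + 5x + 10 ≡ 1 (mod x^3 + x^2 + 10x + 5).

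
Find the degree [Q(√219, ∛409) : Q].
[Q(√219, ∛409) : Q] = 6

Let L = Q(√219, ∛409). Since Q(√219) ⊂ L and [Q(√219):Q] = 2, the tower law gives 2 | [L:Q]. Likewise Q(∛409) ⊂ L with [Q(∛409):Q] = 3 (because 409 is not a perfect cube), so 3 | [L:Q]. As gcd(2,3) = 1, [L:Q] is divisible by 6. Conversely L is generated over Q by √219 and ∛409, so [L:Q] ≤ 2·3 = 6. Therefore [Q(√219, ∛409) : Q] = 6.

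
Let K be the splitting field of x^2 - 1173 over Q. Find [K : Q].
[K : Q] = 2

f(x) = x^2 - 1173 factors as (x - √1173)(x + √1173). The splitting field is K = Q(√1173). Since 1173 is squarefree and > 1, it is not a perfect square, so x^2 - 1173 is irreducible over Q and [Q(√1173) : Q] = 2. Hence [K : Q] = 2.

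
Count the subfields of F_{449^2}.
F_{449^2} has 2 subfields

The subfields of F_{p^n} are exactly the fields F_{p^d} for d | n (each is the fixed field of the unique index-d subgroup of Gal(F_{p^n}/F_p) ≅ Z/nZ). The divisors of n = 2 are {1, 2}, giving 2 subfields: F_{449^1}, F_{449^2}.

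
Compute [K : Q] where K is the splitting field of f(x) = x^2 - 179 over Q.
[K : Q] = 2

f(x) = x^2 - 179 factors as (x - √179)(x + √179). The splitting field is K = Q(√179). Since 179 is squarefree and > 1, it is not a perfect square, so x^2 - 179 is irreducible over Q and [Q(√179) : Q] = 2. Hence [K : Q] = 2.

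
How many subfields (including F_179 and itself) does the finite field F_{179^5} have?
F_{179^5} has 2 subfields

The subfields of F_{p^n} are exactly the fields F_{p^d} for d | n (each is the fixed field of the unique index-d subgroup of Gal(F_{p^n}/F_p) ≅ Z/nZ). The divisors of n = 5 are {1, 5}, giving 2 subfields: F_{179^1}, F_{179^5}.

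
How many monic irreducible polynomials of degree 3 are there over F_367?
There are 16476832 monic irreducible polynomials of degree 3 over F_367

Each element of F_{367^3} that lies in no proper subfield is a root of exactly one monic irreducible of degree 3 over F_367, and each such polynomial has 3 distinct roots in F_{367^3}. By Möbius inversion the count is N_367(3) = (1/3) Σ_{d|3} μ(3/d) · 367^d = (1/3)(μ(3)·367^1 + μ(1)·367^3) = 49430496/3 = 16476832.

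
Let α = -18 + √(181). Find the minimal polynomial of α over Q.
m_α(x) = x^2 + 36x + 143

From α + 18 = √(181), squaring gives (α + 18)^2 = 181, i.e. α^2 + 36α + 324 = 181, so α^2 + 36α + 143 = 0. The discriminant of x^2 + 36x + 143 is (36)^2 - 4·(143) = 1296 - 572 = 724, and 4·(181) is not a perfect square in Q since 181 is squarefree and ≠ 1. Hence x^2 + 36x + 143 is irreducible over Q and is the minimal polynomial of α.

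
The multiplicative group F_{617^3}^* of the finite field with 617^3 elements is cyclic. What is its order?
|F_{617^3}^*| = 234885112

F_{617^3} has 617^3 = 234885113 elements; its multiplicative group consists of all nonzero elements, so |F_{617^3}^*| = 234885113 - 1 = 234885112. (It is cyclic since any finite subgroup of the multiplicative group of a field is cyclic.)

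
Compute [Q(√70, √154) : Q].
[Q(√70, √154) : Q] = 4

[Q(√70):Q] = 2 (min poly x^2 - 70, irreducible since 70 is squarefree > 1). For the top step, suppose √154 ∈ Q(√70), say √154 = c + d√70 with c, d ∈ Q. Squaring: 154 = c^2 + 70d^2 + 2cd√70. Since √70 ∉ Q this forces 2cd = 0. If d = 0 then √154 = c ∈ Q, contradicting 154 squarefree > 1. If c = 0 then 154 = 70d^2, so 70·154 = (70d)^2 is a perfect square in Q — but 70·154 = 10780 is not a perfect square (since 70 and 154 are distinct squarefree integers). Contradiction. Hence √154 ∉ Q(√70), so x^2 - 154 stays irreducible over Q(√70) and [Q(√70, √154) : Q(√70)] = 2. By the tower law, [Q(√70, √154) : Q] = 2 · 2 = 4.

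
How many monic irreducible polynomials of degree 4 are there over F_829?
There are 118074876210 monic irreducible polynomials of degree 4 over F_829

Each element of F_{829^4} that lies in no proper subfield is a root of exactly one monic irreducible of degree 4 over F_829, and each such polynomial has 4 distinct roots in F_{829^4}. By Möbius inversion the count is N_829(4) = (1/4) Σ_{d|4} μ(4/d) · 829^d = (1/4)(μ(4)·829^1 + μ(2)·829^2 + μ(1)·829^4) = 472299504840/4 = 118074876210.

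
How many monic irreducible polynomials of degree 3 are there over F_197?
There are 2548392 monic irreducible polynomials of degree 3 over F_197

Each element of F_{197^3} that lies in no proper subfield is a root of exactly one monic irreducible of degree 3 over F_197, and each such polynomial has 3 distinct roots in F_{197^3}. By Möbius inversion the count is N_197(3) = (1/3) Σ_{d|3} μ(3/d) · 197^d = (1/3)(μ(3)·197^1 + μ(1)·197^3) = 7645176/3 = 2548392.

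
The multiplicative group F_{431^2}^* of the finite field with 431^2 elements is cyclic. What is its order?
|F_{431^2}^*| = 185760

F_{431^2} has 431^2 = 185761 elements; its multiplicative group consists of all nonzero elements, so |F_{431^2}^*| = 185761 - 1 = 185760. (It is cyclic since any finite subgroup of the multiplicative group of a field is cyclic.)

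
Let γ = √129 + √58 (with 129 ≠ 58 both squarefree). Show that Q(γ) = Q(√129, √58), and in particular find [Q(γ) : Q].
[Q(γ) : Q] = 4 (equivalently, Q(γ) = Q(√129, √58))

Obviously Q(γ) ⊆ Q(√129, √58), and [Q(√129, √58):Q] = 4 (since 129, 58 are distinct squarefree integers > 1 with 7482 not a perfect square). To show equality we compute the minimal polynomial of γ. From γ = √129 + √58: γ^2 = 129 + 2√(7482) + 58 = 187 + 2√(7482), so γ^2 - 187 = 2√(7482); squaring, (γ^2 - 187)^2 = 4·7482, i.e. γ^4 - 374γ^2 + 34969 - 29928 = 0, i.e. γ^4 - 374γ^2 + 5041 = 0. So γ is a root of x^4 - 374x^2 + 5041. This polynomial is irreducible over Q: it has no rational root (each ±√129 ± √58 is irrational), and any factorization into two quadratics over Q would force √(7482) ∈ Q (pairing opposite roots) or √129, √58 ∈ Q (other pairings), all impossible. Hence [Q(γ):Q] = 4 = [Q(√129, √58):Q], so Q(γ) = Q(√129, √58).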